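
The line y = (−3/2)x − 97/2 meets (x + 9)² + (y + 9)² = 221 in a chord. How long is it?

2√13

Express y = (−97 − 3x)/2 and substitute into the circle:
13x² + 546x + 5681 = 0  ⟹  x² + 42x + 437 = 0
x = −19 or x = −23, giving (−19, −20) and (−23, −14).
Chord length = distance between (−19, −20) and (−23, −14) = √52 = 2√13.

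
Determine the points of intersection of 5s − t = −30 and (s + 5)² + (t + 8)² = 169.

From the line, t = 5s + 30. Substituting:
26s² + 390s + 1300 = 0  ⟹  s² + 15s + 50 = 0
s = −5 or s = −10, giving (−5, 5) and (−10, −20).

(−10, −20) and (−5, 5)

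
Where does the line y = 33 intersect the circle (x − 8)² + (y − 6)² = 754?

(3, 33) and (13, 33)

From the line, y = 33. Substituting:
x² − 16x + 39 = 0
x = 13 or x = 3, giving (13, 33) and (3, 33).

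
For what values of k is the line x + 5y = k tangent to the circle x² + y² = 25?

k = ±5√26

For a tangent, require d(centre, line) = r = 5.
|1·0 + 5·0 − k| / √26 = 5
|k| = 5√26.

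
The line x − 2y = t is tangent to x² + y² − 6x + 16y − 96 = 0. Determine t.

t = 19 ± 13√5

For a tangent, require d(centre, line) = r = 13.
|1·3 − 2·(−8) − t| / √5 = 13
|t − (19)| = 13√5.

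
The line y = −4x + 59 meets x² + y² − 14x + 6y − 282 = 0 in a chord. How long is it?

8√17

Express y = −4x + 59 and substitute into the circle:
17x² − 510x + 3553 = 0  ⟹  x² − 30x + 209 = 0
x = 19 or x = 11, giving (19, −17) and (11, 15).
|(19, −17) − (11, 15)| = √((8)² + (−32)²) = 8√17.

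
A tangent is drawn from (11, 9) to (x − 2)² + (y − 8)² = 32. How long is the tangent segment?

With centre O = (2, 8), |OP|² = 82 and r² = 32.
Power of the point: PT² = |PO|² − r² = 50, so PT = 5√2.

5√2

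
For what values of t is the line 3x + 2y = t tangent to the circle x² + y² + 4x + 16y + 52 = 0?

t = −22 ± 4√13

Tangency holds when the distance from the centre (−2, −8) to the line equals the radius 4:
|3·(−2) + 2·(−8) − t| / √13 = 4
|t − (−22)| = 4√13.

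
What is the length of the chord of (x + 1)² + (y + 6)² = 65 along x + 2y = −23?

6√5

Centre (−1, −6), r² = 65. Perpendicular distance d from centre to line = |10| / √5 = 10/√5.
Half the chord is √(r² − d²) = √(45), so the full chord is 6√5.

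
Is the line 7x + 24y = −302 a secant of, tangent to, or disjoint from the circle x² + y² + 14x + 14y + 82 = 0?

d² = (7·(−7) + 24·(−7) − (−302))²/625 = 289/25; r² = 16.
Since d² < r², the line cuts the circle twice.

secant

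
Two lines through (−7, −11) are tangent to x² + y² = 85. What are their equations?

Let a tangent through (−7, −11) have slope m. Its distance from (0, 0) must equal √85:
[m·(7) − (11)]² = 85(m² + 1)
18m² + 77m − 18 = 0, so m = 2/9 or m = −9/2.
Through (−7, −11) these give 2x − 9y = 85 and 9x + 2y = −85.

2x − 9y = 85 and 9x + 2y = −85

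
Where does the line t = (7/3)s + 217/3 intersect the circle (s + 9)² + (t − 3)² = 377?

(−28, 7) and (−25, 14)

From the line, t = (217 + 7s)/3. Substituting:
58s² + 3074s + 40600 = 0  ⟹  s² + 53s + 700 = 0
s = −25 or s = −28, giving (−25, 14) and (−28, 7).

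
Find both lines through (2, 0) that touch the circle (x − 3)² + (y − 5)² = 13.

3x + 2y = 6 and 2x − 3y = 4

Write the tangent as mx − y + (0 − m·(2)) = 0 and set its distance from the centre to √13:
[m·(1) − (5)]² = 13(m² + 1)
6m² + 5m − 6 = 0, so m = −3/2 or m = 2/3.
With m = −3/2: 3x + 2y = 6. With m = 2/3: 2x − 3y = 4.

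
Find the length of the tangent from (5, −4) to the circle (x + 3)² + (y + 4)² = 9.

The centre is (−3, −4) and r = 3. The square of the distance from P to the centre is 64 + 0 = 64.
By the tangent–radius right angle, tangent length = √(|PO|² − r²) = √55.

√55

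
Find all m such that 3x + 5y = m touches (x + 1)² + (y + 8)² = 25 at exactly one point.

m = −43 ± 5√34

The line touches the circle iff its distance from (−1, −8) is 5:
|3·(−1) + 5·(−8) − m| / √34 = 5
|m − (−43)| = 5√34.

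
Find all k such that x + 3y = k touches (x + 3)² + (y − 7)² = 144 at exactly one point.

k = 18 ± 12√10

For a tangent, require d(centre, line) = r = 12.
|1·(−3) + 3·7 − k| / √10 = 12
|k − (18)| = 12√10.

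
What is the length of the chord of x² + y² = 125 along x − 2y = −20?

6√5

The distance from (0, 0) to the line is 20/√5, and r² = 125.
Half the chord is √(r² − d²) = √(45), so the full chord is 6√5.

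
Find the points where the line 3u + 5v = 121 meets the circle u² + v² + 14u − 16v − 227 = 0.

(−3, 26) and (7, 20)

Substitute v = (121 − 3u)/5:
34u² − 136u − 714 = 0  ⟹  u² − 4u − 21 = 0
u = 7 or u = −3, giving (7, 20) and (−3, 26).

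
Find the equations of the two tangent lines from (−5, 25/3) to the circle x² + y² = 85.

2x − 9y = −85 and 7x − 6y = −85

Write the tangent as mx − y + (25/3 − m·(−5)) = 0 and set its distance from the centre to √85:
[m·(5) − (−25/3)]² = 85(m² + 1)
54m² − 75m + 14 = 0, so m = 2/9 or m = 7/6.
Through (−5, 25/3) these give 2x − 9y = −85 and 7x − 6y = −85.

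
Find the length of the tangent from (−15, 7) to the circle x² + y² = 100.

The centre is (0, 0) and r = 10. The square of the distance from P to the centre is 225 + 49 = 274.
By the tangent–radius right angle, tangent length = √(|PO|² − r²) = √174.

√174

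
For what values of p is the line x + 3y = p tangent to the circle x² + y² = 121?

Tangency holds when the distance from the centre (0, 0) to the line equals the radius 11:
|1·0 + 3·0 − p| / √10 = 11
|p| = 11√10.

p = ±11√10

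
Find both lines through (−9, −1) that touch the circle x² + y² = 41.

Write the tangent as mx − y + (−1 − m·(−9)) = 0 and set its distance from the centre to √41:
[m·(9) − (1)]² = 41(m² + 1)
20m² − 9m − 20 = 0, so m = 5/4 or m = −4/5.
With m = 5/4: 5x − 4y = −41. With m = −4/5: 4x + 5y = −41.

5x − 4y = −41 and 4x + 5y = −41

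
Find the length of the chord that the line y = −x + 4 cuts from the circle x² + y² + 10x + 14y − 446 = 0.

28√2

Substitute y = −x + 4:
2x² − 12x − 374 = 0  ⟹  x² − 6x − 187 = 0
x = 17 or x = −11, giving (17, −13) and (−11, 15).
|(17, −13) − (−11, 15)| = √((28)² + (−28)²) = 28√2.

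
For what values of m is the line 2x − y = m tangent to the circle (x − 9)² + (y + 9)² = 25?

Tangency holds when the distance from the centre (9, −9) to the line equals the radius 5:
|2·9 − 1·(−9) − m| / √5 = 5
|m − (27)| = 5√5.

m = 27 ± 5√5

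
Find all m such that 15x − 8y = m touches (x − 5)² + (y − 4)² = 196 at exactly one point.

The line touches the circle iff its distance from (5, 4) is 14:
|15·5 − 8·4 − m| / √289 = 14
|m − (43)| = 14·17, so m = 281 or m = −195.

m = −195 or m = 281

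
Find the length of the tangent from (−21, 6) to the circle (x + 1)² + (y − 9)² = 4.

9√5

The centre is (−1, 9) and r = 2. The square of the distance from P to the centre is 400 + 9 = 409.
Power of the point: PT² = |PO|² − r² = 405, so PT = 9√5.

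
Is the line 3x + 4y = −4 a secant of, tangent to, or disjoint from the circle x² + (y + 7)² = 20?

Substituting the line into the circle gives 25x² − 144x + 256 = 0.
Discriminant = (−144)² − 4·25·(256) = −4864 < 0.
No real roots: the line does not meet the circle.

disjoint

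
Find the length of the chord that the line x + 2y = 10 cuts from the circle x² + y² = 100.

The distance from (0, 0) to the line is 10/√5, and r² = 100.
Half the chord is √(r² − d²) = √(80), so the full chord is 8√5.

8√5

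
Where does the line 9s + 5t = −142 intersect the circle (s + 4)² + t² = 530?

Substitute t = (−142 − 9s)/5:
106s² + 2756s + 7314 = 0  ⟹  s² + 26s + 69 = 0
s = −3 or s = −23, giving (−3, −23) and (−23, 13).

(−23, 13) and (−3, −23)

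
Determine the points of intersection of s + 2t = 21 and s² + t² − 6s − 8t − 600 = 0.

(−17, 19) and (27, −3)

Express t = (21 − s)/2 and substitute into the circle:
5s² − 50s − 2295 = 0  ⟹  s² − 10s − 459 = 0
s = 27 or s = −17, giving (27, −3) and (−17, 19).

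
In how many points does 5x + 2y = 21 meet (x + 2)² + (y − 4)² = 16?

0

d² = (5·(−2) + 2·4 − (21))²/29 = 529/29; r² = 16.
Since d² > r², the line lies outside the circle.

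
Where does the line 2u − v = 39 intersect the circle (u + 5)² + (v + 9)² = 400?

Substitute v = 2u − 39:
5u² − 110u + 525 = 0  ⟹  u² − 22u + 105 = 0
u = 15 or u = 7, giving (15, −9) and (7, −25).

(7, −25) and (15, −9)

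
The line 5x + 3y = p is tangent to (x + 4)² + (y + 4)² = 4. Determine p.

p = −32 ± 2√34

For a tangent, require d(centre, line) = r = 2.
|5·(−4) + 3·(−4) − p| / √34 = 2
|p − (−32)| = 2√34.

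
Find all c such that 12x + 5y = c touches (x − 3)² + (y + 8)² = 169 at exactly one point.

c = −173 or c = 165

Tangency holds when the distance from the centre (3, −8) to the line equals the radius 13:
|12·3 + 5·(−8) − c| / √169 = 13
|c − (−4)| = 13·13, so c = 165 or c = −173.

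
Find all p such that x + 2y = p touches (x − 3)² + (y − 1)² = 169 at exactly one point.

p = 5 ± 13√5

The line touches the circle iff its distance from (3, 1) is 13:
|1·3 + 2·1 − p| / √5 = 13
|p − (5)| = 13√5.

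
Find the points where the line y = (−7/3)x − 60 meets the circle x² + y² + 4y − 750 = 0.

(−27, 3) and (−15, −25)

From the line, y = (−180 − 7x)/3. Substituting:
58x² + 2436x + 23490 = 0  ⟹  x² + 42x + 405 = 0
x = −15 or x = −27, giving (−15, −25) and (−27, 3).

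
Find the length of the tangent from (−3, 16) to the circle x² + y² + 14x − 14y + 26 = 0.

5

Centre (−7, 7), r² = 72. |PO|² = (4)² + (9)² = 97.
By the tangent–radius right angle, tangent length = √(|PO|² − r²) = √25 = 5.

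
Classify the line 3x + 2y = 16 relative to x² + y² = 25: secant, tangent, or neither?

secant

Substituting the line into the circle gives 13x² − 96x + 156 = 0.
Δ = 9216 − 8112 = 1104.
Two real roots: the line is a secant.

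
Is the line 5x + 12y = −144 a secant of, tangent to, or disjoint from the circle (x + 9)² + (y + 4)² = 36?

d² = (5·(−9) + 12·(−4) − (−144))²/169 = 2601/169; r² = 36.
Since d² < r², the line cuts the circle twice.

secant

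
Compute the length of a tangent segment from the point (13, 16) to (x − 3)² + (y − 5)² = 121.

10

The centre is (3, 5) and r = 11. The square of the distance from P to the centre is 100 + 121 = 221.
By the tangent–radius right angle, tangent length = √(|PO|² − r²) = √100 = 10.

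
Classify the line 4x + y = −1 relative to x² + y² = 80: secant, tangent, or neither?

d² = (4·0 + 1·0 − (−1))²/17 = 1/17; r² = 80.
Since d² < r², the line cuts the circle twice.

secant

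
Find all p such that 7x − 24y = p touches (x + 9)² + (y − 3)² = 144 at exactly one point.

p = −435 or p = 165

For a tangent, require d(centre, line) = r = 12.
|7·(−9) − 24·3 − p| / √625 = 12
|p − (−135)| = 12·25, so p = 165 or p = −435.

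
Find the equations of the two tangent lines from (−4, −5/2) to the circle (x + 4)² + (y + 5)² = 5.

x + 2y = −9 and x − 2y = 1

Write the tangent as mx − y + (−5/2 − m·(−4)) = 0 and set its distance from the centre to √5:
(0m − (−5/2))² = 5(m² + 1)
4m² − 1 = 0, so m = −1/2 or m = 1/2.
With m = −1/2: x + 2y = −9. With m = 1/2: x − 2y = 1.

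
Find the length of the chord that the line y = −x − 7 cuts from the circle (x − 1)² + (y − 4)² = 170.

The distance from (1, 4) to the line is 12/√2, and r² = 170.
Chord = 2√(r² − d²) = 2·√(98) = 14√2.

14√2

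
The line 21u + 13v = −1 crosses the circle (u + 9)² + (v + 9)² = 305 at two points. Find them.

From the line, v = (−1 − 21u)/13. Substituting:
610u² − 1830u − 24400 = 0  ⟹  u² − 3u − 40 = 0
u = 8 or u = −5, giving (8, −13) and (−5, 8).

(−5, 8) and (8, −13)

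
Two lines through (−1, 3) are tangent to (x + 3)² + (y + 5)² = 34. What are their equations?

5x + 3y = 4 and 3x − 5y = −18

Let a tangent through (−1, 3) have slope m. Its distance from (−3, −5) must equal √34:
[m·(−2) − (−8)]² = 34(m² + 1)
15m² + 16m − 15 = 0, so m = −5/3 or m = 3/5.
Through (−1, 3) these give 5x + 3y = 4 and 3x − 5y = −18.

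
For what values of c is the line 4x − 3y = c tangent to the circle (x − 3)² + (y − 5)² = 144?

The line touches the circle iff its distance from (3, 5) is 12:
|4·3 − 3·5 − c| / √25 = 12
|c − (−3)| = 12·5, so c = 57 or c = −63.

c = −63 or c = 57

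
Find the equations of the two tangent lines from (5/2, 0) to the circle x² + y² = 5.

2x − y = 5 and 2x + y = 5

Let a tangent through (5/2, 0) have slope m. Its distance from (0, 0) must equal √5:
[m·(−5/2) − (0)]² = 5(m² + 1)
m² − 4 = 0, so m = 2 or m = −2.
Through (5/2, 0) these give 2x − y = 5 and 2x + y = 5.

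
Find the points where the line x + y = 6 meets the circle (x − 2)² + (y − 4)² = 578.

Express y = −x + 6 and substitute into the circle:
2x² − 8x − 570 = 0  ⟹  x² − 4x − 285 = 0
x = 19 or x = −15, giving (19, −13) and (−15, 21).

(−15, 21) and (19, −13)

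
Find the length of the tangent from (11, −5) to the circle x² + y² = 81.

√65

With centre O = (0, 0), |OP|² = 146 and r² = 81.
Power of the point: PT² = |PO|² − r² = 65, so PT = √65.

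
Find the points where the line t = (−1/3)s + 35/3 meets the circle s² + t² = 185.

(−4, 13) and (11, 8)

Express t = (35 − s)/3 and substitute into the circle:
10s² − 70s − 440 = 0  ⟹  s² − 7s − 44 = 0
s = 11 or s = −4, giving (11, 8) and (−4, 13).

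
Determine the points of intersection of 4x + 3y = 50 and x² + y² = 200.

(2, 14) and (14, −2)

From the line, y = (50 − 4x)/3. Substituting:
25x² − 400x + 700 = 0  ⟹  x² − 16x + 28 = 0
x = 14 or x = 2, giving (14, −2) and (2, 14).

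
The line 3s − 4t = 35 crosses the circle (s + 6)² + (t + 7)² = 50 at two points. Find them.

(−7, −14) and (1, −8)

Express t = (−35 + 3s)/4 and substitute into the circle:
25s² + 150s − 175 = 0  ⟹  s² + 6s − 7 = 0
s = 1 or s = −7, giving (1, −8) and (−7, −14).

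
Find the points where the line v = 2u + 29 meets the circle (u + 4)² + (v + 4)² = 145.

From the line, v = 2u + 29. Substituting:
5u² + 140u + 960 = 0  ⟹  u² + 28u + 192 = 0
u = −12 or u = −16, giving (−12, 5) and (−16, −3).

(−16, −3) and (−12, 5)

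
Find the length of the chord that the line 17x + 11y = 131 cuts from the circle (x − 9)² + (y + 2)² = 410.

2√410

Express y = (131 − 17x)/11 and substitute into the circle:
410x² − 7380x − 16400 = 0  ⟹  x² − 18x − 40 = 0
x = 20 or x = −2, giving (20, −19) and (−2, 15).
Chord length = distance between (20, −19) and (−2, 15) = √1640 = 2√410.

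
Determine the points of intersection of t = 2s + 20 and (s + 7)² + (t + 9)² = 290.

(−20, −20) and (−6, 8)

Substitute t = 2s + 20:
5s² + 130s + 600 = 0  ⟹  s² + 26s + 120 = 0
s = −6 or s = −20, giving (−6, 8) and (−20, −20).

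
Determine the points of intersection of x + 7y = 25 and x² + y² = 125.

Express y = (25 − x)/7 and substitute into the circle:
50x² − 50x − 5500 = 0  ⟹  x² − x − 110 = 0
x = 11 or x = −10, giving (11, 2) and (−10, 5).

(−10, 5) and (11, 2)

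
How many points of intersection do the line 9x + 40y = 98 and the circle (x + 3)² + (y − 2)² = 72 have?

2

Substituting the line into the circle gives 1681x² + 9276x − 100476 = 0.
Discriminant = (9276)² − 4·1681·(−100476) = 761644800 > 0.
Two real roots: the line is a secant.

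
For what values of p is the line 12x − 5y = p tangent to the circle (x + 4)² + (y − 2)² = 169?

p = −227 or p = 111

Tangency holds when the distance from the centre (−4, 2) to the line equals the radius 13:
|12·(−4) − 5·2 − p| / √169 = 13
|p − (−58)| = 13·13, so p = 111 or p = −227.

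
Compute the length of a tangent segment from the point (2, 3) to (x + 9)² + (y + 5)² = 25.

The centre is (−9, −5) and r = 5. The square of the distance from P to the centre is 121 + 64 = 185.
By the tangent–radius right angle, tangent length = √(|PO|² − r²) = √160 = 4√10.

4√10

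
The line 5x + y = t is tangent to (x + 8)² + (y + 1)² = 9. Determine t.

t = −41 ± 3√26

The line touches the circle iff its distance from (−8, −1) is 3:
|5·(−8) + 1·(−1) − t| / √26 = 3
|t − (−41)| = 3√26.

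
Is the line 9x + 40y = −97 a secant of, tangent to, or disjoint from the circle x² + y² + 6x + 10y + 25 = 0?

Substituting the line into the circle gives 1681x² + 7746x + 10609 = 0.
Discriminant = (7746)² − 4·1681·(10609) = −11334400 < 0.
No real roots: the line does not meet the circle.

disjoint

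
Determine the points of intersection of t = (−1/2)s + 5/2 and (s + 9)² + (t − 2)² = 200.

(−19, 12) and (5, 0)

From the line, t = (5 − s)/2. Substituting:
5s² + 70s − 475 = 0  ⟹  s² + 14s − 95 = 0
s = 5 or s = −19, giving (5, 0) and (−19, 12).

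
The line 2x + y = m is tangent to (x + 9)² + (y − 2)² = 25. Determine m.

For a tangent, require d(centre, line) = r = 5.
|2·(−9) + 1·2 − m| / √5 = 5
|m − (−16)| = 5√5.

m = −16 ± 5√5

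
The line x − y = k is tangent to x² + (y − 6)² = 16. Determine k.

k = −6 ± 4√2

For a tangent, require d(centre, line) = r = 4.
|1·0 − 1·6 − k| / √2 = 4
|k − (−6)| = 4√2.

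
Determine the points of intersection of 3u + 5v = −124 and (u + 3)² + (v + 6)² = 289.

(−18, −14) and (−3, −23)

Substitute v = (−124 − 3u)/5:
34u² + 714u + 1836 = 0  ⟹  u² + 21u + 54 = 0
u = −3 or u = −18, giving (−3, −23) and (−18, −14).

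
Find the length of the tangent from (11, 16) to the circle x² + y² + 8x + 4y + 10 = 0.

The centre is (−4, −2) and r = √10. The square of the distance from P to the centre is 225 + 324 = 549.
By the tangent–radius right angle, tangent length = √(|PO|² − r²) = √539 = 7√11.

7√11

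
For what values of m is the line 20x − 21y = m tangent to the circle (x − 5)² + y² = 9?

m = 13 or m = 187

The line touches the circle iff its distance from (5, 0) is 3:
|20·5 − 21·0 − m| / √841 = 3
|m − (100)| = 3·29, so m = 187 or m = 13.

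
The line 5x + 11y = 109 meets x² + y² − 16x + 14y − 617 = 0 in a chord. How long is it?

4√146

The distance from (8, −7) to the line is 146/√146, and r² = 730.
Chord = 2√(r² − d²) = 2·√(584) = 4√146.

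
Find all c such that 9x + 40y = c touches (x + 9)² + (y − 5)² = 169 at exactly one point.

c = −414 or c = 652

Tangency holds when the distance from the centre (−9, 5) to the line equals the radius 13:
|9·(−9) + 40·5 − c| / √1681 = 13
|c − (119)| = 13·41, so c = 652 or c = −414.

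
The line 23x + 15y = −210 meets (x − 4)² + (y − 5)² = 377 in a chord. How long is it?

√754

Substitute y = (−210 − 23x)/15:
754x² + 11310x = 0  ⟹  x² + 15x = 0
x = 0 or x = −15, giving (0, −14) and (−15, 9).
Chord length = distance between (0, −14) and (−15, 9) = √754 = √754.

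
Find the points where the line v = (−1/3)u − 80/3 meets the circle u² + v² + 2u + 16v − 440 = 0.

(−20, −20) and (7, −29)

Express v = (−80 − u)/3 and substitute into the circle:
10u² + 130u − 1400 = 0  ⟹  u² + 13u − 140 = 0
u = 7 or u = −20, giving (7, −29) and (−20, −20).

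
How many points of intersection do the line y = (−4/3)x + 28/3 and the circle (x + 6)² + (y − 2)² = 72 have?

0

Centre (−6, 2), r² = 72. Distance² from centre to line = (−46)²/25 = 2116/25.
Since d² > r², the line lies outside the circle.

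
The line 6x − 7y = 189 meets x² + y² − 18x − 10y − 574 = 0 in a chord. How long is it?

4√85

Substitute y = (−189 + 6x)/7:
85x² − 3570x + 20825 = 0  ⟹  x² − 42x + 245 = 0
x = 35 or x = 7, giving (35, 3) and (7, −21).
Chord length = distance between (35, 3) and (7, −21) = √1360 = 4√85.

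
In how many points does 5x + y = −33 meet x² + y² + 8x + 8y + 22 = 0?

Centre (−4, −4), r² = 10. Distance² from centre to line = (9)²/26 = 81/26.
Since d² < r², the line cuts the circle twice.

2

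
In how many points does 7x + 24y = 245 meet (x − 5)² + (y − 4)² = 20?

0

d² = (7·5 + 24·4 − (245))²/625 = 12996/625; r² = 20.
Since d² > r², the line lies outside the circle.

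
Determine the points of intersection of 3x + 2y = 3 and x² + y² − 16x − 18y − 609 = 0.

Express y = (3 − 3x)/2 and substitute into the circle:
13x² + 26x − 2535 = 0  ⟹  x² + 2x − 195 = 0
x = 13 or x = −15, giving (13, −18) and (−15, 24).

(−15, 24) and (13, −18)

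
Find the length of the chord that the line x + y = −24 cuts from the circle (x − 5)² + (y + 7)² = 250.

The distance from (5, −7) to the line is 22/√2, and r² = 250.
Half the chord is √(r² − d²) = √(8), so the full chord is 4√2.

4√2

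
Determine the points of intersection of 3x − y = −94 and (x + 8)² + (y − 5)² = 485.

(−30, 4) and (−25, 19)

From the line, y = 3x + 94. Substituting:
10x² + 550x + 7500 = 0  ⟹  x² + 55x + 750 = 0
x = −25 or x = −30, giving (−25, 19) and (−30, 4).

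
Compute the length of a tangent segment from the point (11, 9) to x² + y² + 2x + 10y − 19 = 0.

√295

Centre (−1, −5), r² = 45. |PO|² = (12)² + (14)² = 340.
The tangent meets the radius at right angles, so tangent² = |PO|² − r² = 340 − 45 = 295.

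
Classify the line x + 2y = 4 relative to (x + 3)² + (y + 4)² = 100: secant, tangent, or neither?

secant

d² = (1·(−3) + 2·(−4) − (4))²/5 = 45; r² = 100.
Since d² < r², the line cuts the circle twice.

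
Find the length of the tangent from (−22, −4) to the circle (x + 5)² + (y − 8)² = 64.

3√41

Centre (−5, 8), r² = 64. |PO|² = (−17)² + (−12)² = 433.
By the tangent–radius right angle, tangent length = √(|PO|² − r²) = √369 = 3√41.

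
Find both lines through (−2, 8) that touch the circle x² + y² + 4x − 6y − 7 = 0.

x + 2y = 14 and x − 2y = −18

A line y − (8) = m(x − (−2)) is tangent when its distance from (−2, 3) is 2√5:
(0m − (−5))² = 20(m² + 1)
4m² − 1 = 0, so m = −1/2 or m = 1/2.
With m = −1/2: x + 2y = 14. With m = 1/2: x − 2y = −18.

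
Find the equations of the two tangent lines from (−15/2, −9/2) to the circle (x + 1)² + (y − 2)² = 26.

x − 5y = 15 and 5x − y = −33

A line y − (−9/2) = m(x − (−15/2)) is tangent when its distance from (−1, 2) is √26:
(13/2m − (13/2))² = 26(m² + 1)
5m² − 26m + 5 = 0, so m = 1/5 or m = 5.
With m = 1/5: x − 5y = 15. With m = 5: 5x − y = −33.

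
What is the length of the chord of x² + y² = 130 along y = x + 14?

From the line, y = x + 14. Substituting:
2x² + 28x + 66 = 0  ⟹  x² + 14x + 33 = 0
x = −3 or x = −11, giving (−3, 11) and (−11, 3).
|(−3, 11) − (−11, 3)| = √((8)² + (8)²) = 8√2.

8√2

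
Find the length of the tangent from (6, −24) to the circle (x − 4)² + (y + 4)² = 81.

With centre O = (4, −4), |OP|² = 404 and r² = 81.
Power of the point: PT² = |PO|² − r² = 323, so PT = √323.

√323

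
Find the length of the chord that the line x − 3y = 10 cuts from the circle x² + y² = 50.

4√10

Centre (0, 0), r² = 50. Perpendicular distance d from centre to line = |−10| / √10 = 10/√10.
Half the chord is √(r² − d²) = √(40), so the full chord is 4√10.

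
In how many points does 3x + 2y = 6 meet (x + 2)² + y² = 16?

2

Substituting the line into the circle gives 13x² − 20x − 12 = 0.
Discriminant = (−20)² − 4·13·(−12) = 1024 > 0.
Two real roots: the line is a secant.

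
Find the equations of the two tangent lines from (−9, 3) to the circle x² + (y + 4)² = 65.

8x + y = −69 and x − 8y = −33

A line y − (3) = m(x − (−9)) is tangent when its distance from (0, −4) is √65:
(9m − (−7))² = 65(m² + 1)
8m² + 63m − 8 = 0, so m = −8 or m = 1/8.
With m = −8: 8x + y = −69. With m = 1/8: x − 8y = −33.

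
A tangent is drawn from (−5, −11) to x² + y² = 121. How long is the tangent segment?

The centre is (0, 0) and r = 11. The square of the distance from P to the centre is 25 + 121 = 146.
The tangent meets the radius at right angles, so tangent² = |PO|² − r² = 146 − 121 = 25.

5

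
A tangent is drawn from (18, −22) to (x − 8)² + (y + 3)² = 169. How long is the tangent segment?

2√73

With centre O = (8, −3), |OP|² = 461 and r² = 169.
By the tangent–radius right angle, tangent length = √(|PO|² − r²) = √292 = 2√73.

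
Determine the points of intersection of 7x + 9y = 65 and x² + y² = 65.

Express y = (65 − 7x)/9 and substitute into the circle:
130x² − 910x − 1040 = 0  ⟹  x² − 7x − 8 = 0
x = 8 or x = −1, giving (8, 1) and (−1, 8).

(−1, 8) and (8, 1)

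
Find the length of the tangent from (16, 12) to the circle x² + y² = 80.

8√5

Centre (0, 0), r² = 80. |PO|² = (16)² + (12)² = 400.
The tangent meets the radius at right angles, so tangent² = |PO|² − r² = 400 − 80 = 320.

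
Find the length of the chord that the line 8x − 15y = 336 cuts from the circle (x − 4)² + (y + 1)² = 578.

34

Express y = (−336 + 8x)/15 and substitute into the circle:
289x² − 6936x − 23409 = 0  ⟹  x² − 24x − 81 = 0
x = 27 or x = −3, giving (27, −8) and (−3, −24).
|(27, −8) − (−3, −24)| = √((30)² + (16)²) = 34.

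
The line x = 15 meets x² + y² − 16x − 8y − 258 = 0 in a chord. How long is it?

Centre (8, 4), r² = 338. Perpendicular distance d from centre to line = |−7| / √1 = 7.
Half the chord is √(r² − d²) = √(289), so the full chord is 34.

34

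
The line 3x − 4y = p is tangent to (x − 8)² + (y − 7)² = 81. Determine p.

p = −49 or p = 41

Tangency holds when the distance from the centre (8, 7) to the line equals the radius 9:
|3·8 − 4·7 − p| / √25 = 9
|p − (−4)| = 9·5, so p = 41 or p = −49.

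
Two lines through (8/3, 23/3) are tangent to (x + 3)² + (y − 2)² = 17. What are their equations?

x − 4y = −28 and 4x − y = 3

Let a tangent through (8/3, 23/3) have slope m. Its distance from (−3, 2) must equal √17:
(−17/3m − (−17/3))² = 17(m² + 1)
4m² − 17m + 4 = 0, so m = 1/4 or m = 4.
Through (8/3, 23/3) these give x − 4y = −28 and 4x − y = 3.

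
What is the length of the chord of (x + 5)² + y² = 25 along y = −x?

5√2

From the line, y = −x. Substituting:
2x² + 10x = 0  ⟹  x² + 5x = 0
x = 0 or x = −5, giving (0, 0) and (−5, 5).
Chord length = distance between (0, 0) and (−5, 5) = √50 = 5√2.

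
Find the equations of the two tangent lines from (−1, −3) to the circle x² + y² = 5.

A line y − (−3) = m(x − (−1)) is tangent when its distance from (0, 0) is √5:
[m·(1) − (3)]² = 5(m² + 1)
2m² + 3m − 2 = 0, so m = −2 or m = 1/2.
Through (−1, −3) these give 2x + y = −5 and x − 2y = 5.

2x + y = −5 and x − 2y = 5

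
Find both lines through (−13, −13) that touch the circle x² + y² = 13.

3x − 2y = −13 and 2x − 3y = 13

Write the tangent as mx − y + (−13 − m·(−13)) = 0 and set its distance from the centre to √13:
[m·(13) − (13)]² = 13(m² + 1)
6m² − 13m + 6 = 0, so m = 3/2 or m = 2/3.
With m = 3/2: 3x − 2y = −13. With m = 2/3: 2x − 3y = 13.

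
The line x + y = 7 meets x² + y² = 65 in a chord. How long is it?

9√2

Substitute y = −x + 7:
2x² − 14x − 16 = 0  ⟹  x² − 7x − 8 = 0
x = 8 or x = −1, giving (8, −1) and (−1, 8).
|(8, −1) − (−1, 8)| = √((9)² + (−9)²) = 9√2.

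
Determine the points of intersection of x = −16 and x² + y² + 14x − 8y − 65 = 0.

(−16, −3) and (−16, 11)

The line gives x = −16. Substituting into the circle:
y² − 8y − 33 = 0
y = 11 or y = −3, giving (−16, 11) and (−16, −3).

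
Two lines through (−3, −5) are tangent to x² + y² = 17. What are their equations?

A line y − (−5) = m(x − (−3)) is tangent when its distance from (0, 0) is √17:
[m·(3) − (5)]² = 17(m² + 1)
4m² + 15m − 4 = 0, so m = 1/4 or m = −4.
Through (−3, −5) these give x − 4y = 17 and 4x + y = −17.

x − 4y = 17 and 4x + y = −17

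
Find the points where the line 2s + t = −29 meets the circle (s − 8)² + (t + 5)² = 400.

(−12, −5) and (−4, −21)

Express t = −2s − 29 and substitute into the circle:
5s² + 80s + 240 = 0  ⟹  s² + 16s + 48 = 0
s = −4 or s = −12, giving (−4, −21) and (−12, −5).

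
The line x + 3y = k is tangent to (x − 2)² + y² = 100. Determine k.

The line touches the circle iff its distance from (2, 0) is 10:
|1·2 + 3·0 − k| / √10 = 10
|k − (2)| = 10√10.

k = 2 ± 10√10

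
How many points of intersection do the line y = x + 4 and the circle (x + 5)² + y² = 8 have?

d² = (1·(−5) − 1·0 − (−4))²/2 = 1/2; r² = 8.
Since d² < r², the line cuts the circle twice.

2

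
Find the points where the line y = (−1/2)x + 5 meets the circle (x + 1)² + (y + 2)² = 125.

From the line, y = (10 − x)/2. Substituting:
5x² − 20x − 300 = 0  ⟹  x² − 4x − 60 = 0
x = 10 or x = −6, giving (10, 0) and (−6, 8).

(−6, 8) and (10, 0)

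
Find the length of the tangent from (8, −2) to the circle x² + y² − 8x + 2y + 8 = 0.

The centre is (4, −1) and r = 3. The square of the distance from P to the centre is 16 + 1 = 17.
The tangent meets the radius at right angles, so tangent² = |PO|² − r² = 17 − 9 = 8.

2√2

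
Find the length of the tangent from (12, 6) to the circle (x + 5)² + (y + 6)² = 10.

Centre (−5, −6), r² = 10. |PO|² = (17)² + (12)² = 433.
The tangent meets the radius at right angles, so tangent² = |PO|² − r² = 433 − 10 = 423.

3√47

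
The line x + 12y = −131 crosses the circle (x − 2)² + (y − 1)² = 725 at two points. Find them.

From the line, y = (−131 − x)/12. Substituting:
145x² − 290x − 83375 = 0  ⟹  x² − 2x − 575 = 0
x = 25 or x = −23, giving (25, −13) and (−23, −9).

(−23, −9) and (25, −13)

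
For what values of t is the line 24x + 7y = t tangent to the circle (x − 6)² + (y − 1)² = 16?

t = 51 or t = 251

For a tangent, require d(centre, line) = r = 4.
|24·6 + 7·1 − t| / √625 = 4
|t − (151)| = 4·25, so t = 251 or t = 51.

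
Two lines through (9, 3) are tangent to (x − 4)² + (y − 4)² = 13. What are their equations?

2x − 3y = 9 and 3x + 2y = 33

A line y − (3) = m(x − (9)) is tangent when its distance from (4, 4) is √13:
[m·(−5) − (1)]² = 13(m² + 1)
6m² + 5m − 6 = 0, so m = 2/3 or m = −3/2.
With m = 2/3: 2x − 3y = 9. With m = −3/2: 3x + 2y = 33.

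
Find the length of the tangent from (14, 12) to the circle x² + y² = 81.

The centre is (0, 0) and r = 9. The square of the distance from P to the centre is 196 + 144 = 340.
Power of the point: PT² = |PO|² − r² = 259, so PT = √259.

√259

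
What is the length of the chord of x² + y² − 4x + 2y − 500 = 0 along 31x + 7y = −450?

The distance from (2, −1) to the line is 505/√1010, and r² = 505.
Half the chord is √(r² − d²) = √(505/2), so the full chord is √1010.

√1010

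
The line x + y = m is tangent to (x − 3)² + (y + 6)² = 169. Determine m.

m = −3 ± 13√2

For a tangent, require d(centre, line) = r = 13.
|1·3 + 1·(−6) − m| / √2 = 13
|m − (−3)| = 13√2.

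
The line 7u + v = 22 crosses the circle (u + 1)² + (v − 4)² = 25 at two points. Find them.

Express v = −7u + 22 and substitute into the circle:
50u² − 250u + 300 = 0  ⟹  u² − 5u + 6 = 0
u = 3 or u = 2, giving (3, 1) and (2, 8).

(2, 8) and (3, 1)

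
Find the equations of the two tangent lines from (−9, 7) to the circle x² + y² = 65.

Write the tangent as mx − y + (7 − m·(−9)) = 0 and set its distance from the centre to √65:
[m·(9) − (−7)]² = 65(m² + 1)
8m² + 63m − 8 = 0, so m = 1/8 or m = −8.
With m = 1/8: x − 8y = −65. With m = −8: 8x + y = −65.

x − 8y = −65 and 8x + y = −65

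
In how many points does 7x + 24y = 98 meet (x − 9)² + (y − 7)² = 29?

Substituting the line into the circle gives 625x² − 9388x + 34852 = 0.
Discriminant = (−9388)² − 4·625·(34852) = 1004544 > 0.
Two real roots: the line is a secant.

2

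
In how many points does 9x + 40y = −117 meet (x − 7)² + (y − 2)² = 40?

0

Substituting the line into the circle gives 1681x² − 18854x + 53209 = 0.
Discriminant = (−18854)² − 4·1681·(53209) = −2304000 < 0.
No real roots: the line does not meet the circle.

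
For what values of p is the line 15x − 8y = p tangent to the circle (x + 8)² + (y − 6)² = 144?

p = −372 or p = 36

For a tangent, require d(centre, line) = r = 12.
|15·(−8) − 8·6 − p| / √289 = 12
|p − (−168)| = 12·17, so p = 36 or p = −372.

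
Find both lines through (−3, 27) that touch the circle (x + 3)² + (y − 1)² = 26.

Write the tangent as mx − y + (27 − m·(−3)) = 0 and set its distance from the centre to √26:
[m·(0) − (−26)]² = 26(m² + 1)
m² − 25 = 0, so m = 5 or m = −5.
With m = 5: 5x − y = −42. With m = −5: 5x + y = 12.

5x − y = −42 and 5x + y = 12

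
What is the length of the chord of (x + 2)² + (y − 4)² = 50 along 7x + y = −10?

10√2

Express y = −7x − 10 and substitute into the circle:
50x² + 200x + 150 = 0  ⟹  x² + 4x + 3 = 0
x = −1 or x = −3, giving (−1, −3) and (−3, 11).
|(−1, −3) − (−3, 11)| = √((2)² + (−14)²) = 10√2.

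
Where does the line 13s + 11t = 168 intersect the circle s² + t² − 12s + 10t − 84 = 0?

Express t = (168 − 13s)/11 and substitute into the circle:
290s² − 7250s + 36540 = 0  ⟹  s² − 25s + 126 = 0
s = 18 or s = 7, giving (18, −6) and (7, 7).

(7, 7) and (18, −6)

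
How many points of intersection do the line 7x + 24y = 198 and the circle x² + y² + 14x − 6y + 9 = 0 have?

1

Substituting the line into the circle gives 625x² + 6300x + 15876 = 0.
Discriminant = (6300)² − 4·625·(15876) = 0.
A repeated root: the line is tangent.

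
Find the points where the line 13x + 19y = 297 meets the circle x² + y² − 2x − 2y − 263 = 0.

From the line, y = (297 − 13x)/19. Substituting:
530x² − 7950x − 18020 = 0  ⟹  x² − 15x − 34 = 0
x = 17 or x = −2, giving (17, 4) and (−2, 17).

(−2, 17) and (17, 4)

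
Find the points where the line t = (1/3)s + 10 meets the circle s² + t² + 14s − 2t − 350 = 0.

Substitute t = (30 + s)/3:
10s² + 180s − 2430 = 0  ⟹  s² + 18s − 243 = 0
s = 9 or s = −27, giving (9, 13) and (−27, 1).

(−27, 1) and (9, 13)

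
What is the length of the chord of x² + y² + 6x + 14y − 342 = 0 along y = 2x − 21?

Express y = 2x − 21 and substitute into the circle:
5x² − 50x − 195 = 0  ⟹  x² − 10x − 39 = 0
x = 13 or x = −3, giving (13, 5) and (−3, −27).
Chord length = distance between (13, 5) and (−3, −27) = √1280 = 16√5.

16√5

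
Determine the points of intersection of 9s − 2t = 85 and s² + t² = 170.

(7, −11) and (11, 7)

Substitute t = (−85 + 9s)/2:
85s² − 1530s + 6545 = 0  ⟹  s² − 18s + 77 = 0
s = 11 or s = 7, giving (11, 7) and (7, −11).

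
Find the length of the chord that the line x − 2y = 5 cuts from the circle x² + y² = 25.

Express y = (−5 + x)/2 and substitute into the circle:
5x² − 10x − 75 = 0  ⟹  x² − 2x − 15 = 0
x = 5 or x = −3, giving (5, 0) and (−3, −4).
|(5, 0) − (−3, −4)| = √((8)² + (4)²) = 4√5.

4√5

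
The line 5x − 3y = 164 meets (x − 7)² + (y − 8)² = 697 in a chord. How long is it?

The distance from (7, 8) to the line is 153/√34, and r² = 697.
Half the chord is √(r² − d²) = √(17/2), so the full chord is √34.

√34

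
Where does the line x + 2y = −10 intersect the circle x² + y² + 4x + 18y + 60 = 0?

(−2, −4) and (2, −6)

Substitute y = (−10 − x)/2:
5x² − 20 = 0  ⟹  x² − 4 = 0
x = 2 or x = −2, giving (2, −6) and (−2, −4).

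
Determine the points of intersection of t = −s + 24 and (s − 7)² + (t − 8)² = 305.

(0, 24) and (23, 1)

Express t = −s + 24 and substitute into the circle:
2s² − 46s = 0  ⟹  s² − 23s = 0
s = 23 or s = 0, giving (23, 1) and (0, 24).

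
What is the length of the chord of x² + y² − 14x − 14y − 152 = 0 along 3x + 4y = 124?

10

Centre (7, 7), r² = 250. Perpendicular distance d from centre to line = |−75| / √25 = 75/√25.
Half the chord is √(r² − d²) = √(25), so the full chord is 10.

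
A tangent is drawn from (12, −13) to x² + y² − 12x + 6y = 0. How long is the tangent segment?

With centre O = (6, −3), |OP|² = 136 and r² = 45.
The tangent meets the radius at right angles, so tangent² = |PO|² − r² = 136 − 45 = 91.

√91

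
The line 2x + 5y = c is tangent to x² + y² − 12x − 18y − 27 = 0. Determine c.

The line touches the circle iff its distance from (6, 9) is 12:
|2·6 + 5·9 − c| / √29 = 12
|c − (57)| = 12√29.

c = 57 ± 12√29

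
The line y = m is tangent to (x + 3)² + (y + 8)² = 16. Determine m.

Tangency holds when the distance from the centre (−3, −8) to the line equals the radius 4:
|0·(−3) + 1·(−8) − m| / √1 = 4
|m − (−8)| = 4, so m = −4 or m = −12.

m = −12 or m = −4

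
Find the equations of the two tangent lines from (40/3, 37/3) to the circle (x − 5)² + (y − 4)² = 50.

Let a tangent through (40/3, 37/3) have slope m. Its distance from (5, 4) must equal 5√2:
(−25/3m − (−25/3))² = 50(m² + 1)
7m² − 50m + 7 = 0, so m = 7 or m = 1/7.
With m = 7: 7x − y = 81. With m = 1/7: x − 7y = −73.

7x − y = 81 and x − 7y = −73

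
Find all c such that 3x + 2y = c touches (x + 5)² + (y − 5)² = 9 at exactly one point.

c = −5 ± 3√13

For a tangent, require d(centre, line) = r = 3.
|3·(−5) + 2·5 − c| / √13 = 3
|c − (−5)| = 3√13.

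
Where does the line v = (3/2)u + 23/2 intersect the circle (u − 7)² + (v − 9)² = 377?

From the line, v = (23 + 3u)/2. Substituting:
13u² − 26u − 1287 = 0  ⟹  u² − 2u − 99 = 0
u = 11 or u = −9, giving (11, 28) and (−9, −2).

(−9, −2) and (11, 28)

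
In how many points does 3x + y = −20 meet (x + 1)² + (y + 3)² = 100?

d² = (3·(−1) + 1·(−3) − (−20))²/10 = 98/5; r² = 100.
Since d² < r², the line cuts the circle twice.

2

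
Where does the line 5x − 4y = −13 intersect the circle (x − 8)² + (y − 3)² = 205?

(−5, −3) and (11, 17)

From the line, y = (13 + 5x)/4. Substituting:
41x² − 246x − 2255 = 0  ⟹  x² − 6x − 55 = 0
x = 11 or x = −5, giving (11, 17) and (−5, −3).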